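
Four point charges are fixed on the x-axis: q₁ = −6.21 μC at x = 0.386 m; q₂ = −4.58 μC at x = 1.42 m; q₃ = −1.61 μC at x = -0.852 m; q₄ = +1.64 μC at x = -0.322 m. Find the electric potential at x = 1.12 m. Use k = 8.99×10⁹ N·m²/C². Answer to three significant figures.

-2.10×10⁵ V

The total potential is the scalar sum of each charge's contribution, V = Σ kqᵢ/rᵢ.
Distances from the field point to each charge: r₁ = 0.734 m, r₂ = 0.300 m, r₃ = 1.97 m, r₄ = 1.44 m.
V = k[(-6.21×10⁻⁶)/(0.734) + (-4.58×10⁻⁶)/(0.300) + (-1.61×10⁻⁶)/(1.97) + (1.64×10⁻⁶)/(1.44)] = -2.10×10⁵ V.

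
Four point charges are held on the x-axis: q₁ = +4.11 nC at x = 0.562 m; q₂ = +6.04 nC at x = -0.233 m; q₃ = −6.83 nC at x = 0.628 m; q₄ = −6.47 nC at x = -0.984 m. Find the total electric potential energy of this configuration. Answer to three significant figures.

The work to assemble the configuration equals its total potential energy, U = Σ kqᵢqⱼ/rᵢⱼ over all pairs.
Pair separations: r₁₂ = 0.795 m, r₁₃ = 0.0660 m, r₁₄ = 1.55 m, r₂₃ = 0.861 m, r₂₄ = 0.751 m, r₃₄ = 1.61 m.
Summing all 6 pair terms gives U = -4.35×10⁻⁶ J.

-4.35×10⁻⁶ J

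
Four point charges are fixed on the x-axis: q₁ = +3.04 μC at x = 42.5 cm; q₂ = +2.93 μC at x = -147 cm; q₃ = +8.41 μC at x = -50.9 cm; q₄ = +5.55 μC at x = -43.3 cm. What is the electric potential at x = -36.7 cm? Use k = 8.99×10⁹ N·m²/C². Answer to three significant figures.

1.35×10⁶ V

The total potential is the scalar sum of each charge's contribution, V = Σ kqᵢ/rᵢ.
Distances from the field point to each charge: r₁ = 0.792 m, r₂ = 1.10 m, r₃ = 0.142 m, r₄ = 0.0660 m.
V = k[(3.04×10⁻⁶)/(0.792) + (2.93×10⁻⁶)/(1.10) + (8.41×10⁻⁶)/(0.142) + (5.55×10⁻⁶)/(0.0660)] = 1.35×10⁶ V.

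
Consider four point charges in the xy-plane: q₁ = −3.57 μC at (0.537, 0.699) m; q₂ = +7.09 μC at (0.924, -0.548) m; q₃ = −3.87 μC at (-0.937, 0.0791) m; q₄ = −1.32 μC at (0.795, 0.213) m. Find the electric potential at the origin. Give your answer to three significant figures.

The total potential is the scalar sum of each charge's contribution, V = Σ kqᵢ/rᵢ.
Distances from the field point to each charge: r₁ = 0.881 m, r₂ = 1.07 m, r₃ = 0.940 m, r₄ = 0.823 m.
V = k[(-3.57×10⁻⁶)/(0.881) + (7.09×10⁻⁶)/(1.07) + (-3.87×10⁻⁶)/(0.940) + (-1.32×10⁻⁶)/(0.823)] = -2.85×10⁴ V.

-2.85×10⁴ V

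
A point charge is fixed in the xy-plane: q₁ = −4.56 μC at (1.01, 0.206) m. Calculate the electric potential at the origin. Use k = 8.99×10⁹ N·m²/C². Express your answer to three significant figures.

The total potential is the scalar sum of each charge's contribution, V = Σ kqᵢ/rᵢ.
Distances from the field point to each charge: r₁ = 1.03 m.
V = k[(-4.56×10⁻⁶)/(1.03)] = -3.98×10⁴ V.

-3.98×10⁴ V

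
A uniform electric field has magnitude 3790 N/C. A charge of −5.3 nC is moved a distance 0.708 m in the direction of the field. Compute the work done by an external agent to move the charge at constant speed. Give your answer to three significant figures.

1.42×10⁻⁵ J

The potential change for a displacement 0.708 m in the direction of the field is ΔV = −Ed = -2680 V.
W_ext = qΔV = 1.42×10⁻⁵ J.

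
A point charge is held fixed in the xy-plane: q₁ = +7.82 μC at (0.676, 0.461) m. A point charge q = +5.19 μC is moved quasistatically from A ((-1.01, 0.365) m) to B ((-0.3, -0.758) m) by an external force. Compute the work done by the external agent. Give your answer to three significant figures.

For quasistatic motion the external work equals the change in potential energy: W_ext = qΔV = q(V_B − V_A).
At A: distance to the source charge is 1.69 m; V_A = kq₁/r = 4.16×10⁴ V.
At B: distance to the source charge is 1.56 m; V_B = kq₁/r = 4.50×10⁴ V.
ΔV = V_B − V_A = 3390 V.
W_ext = qΔV = (5.19×10⁻⁶ C)(3390 V) = 0.0176 J.

0.0176 J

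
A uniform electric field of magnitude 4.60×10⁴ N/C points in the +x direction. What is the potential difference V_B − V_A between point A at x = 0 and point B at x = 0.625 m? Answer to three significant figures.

In a uniform field, potential decreases in the direction of E: V_B − V_A = −E·Δx.
V_B − V_A = −(4.60×10⁴ V/m)(0.625 m) = -2.88×10⁴ V.

-2.88×10⁴ V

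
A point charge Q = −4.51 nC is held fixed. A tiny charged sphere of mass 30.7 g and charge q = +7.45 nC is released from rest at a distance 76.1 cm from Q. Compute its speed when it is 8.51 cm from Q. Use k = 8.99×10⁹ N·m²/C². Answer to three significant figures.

Only the electrostatic force acts, so mechanical energy is conserved: ½mv² = U₁ − U₂ = kQq(1/r₁ − 1/r₂).
U₁ − U₂ = (8.99×10⁹ N·m²/C²)(-4.51×10⁻⁹ C)(7.45×10⁻⁹ C)(1/0.761 − 1/0.0851) = 3.15×10⁻⁶ J.
v = √(2·3.15×10⁻⁶/0.0307) = 0.0143 m/s.

0.0143 m/s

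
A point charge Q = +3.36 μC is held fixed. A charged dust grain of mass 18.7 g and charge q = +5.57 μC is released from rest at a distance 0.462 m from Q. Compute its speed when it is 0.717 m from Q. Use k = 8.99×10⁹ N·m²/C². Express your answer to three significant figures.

Only the electrostatic force acts, so mechanical energy is conserved: ½mv² = U₁ − U₂ = kQq(1/r₁ − 1/r₂).
U₁ − U₂ = (8.99×10⁹ N·m²/C²)(3.36×10⁻⁶ C)(5.57×10⁻⁶ C)(1/0.462 − 1/0.717) = 0.130 J.
v = √(2·0.130/0.0187) = 3.72 m/s.

3.72 m/s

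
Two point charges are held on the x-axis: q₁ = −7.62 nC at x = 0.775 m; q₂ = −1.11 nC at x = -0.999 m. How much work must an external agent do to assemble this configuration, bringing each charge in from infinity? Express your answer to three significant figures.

The assembly work is the sum of pairwise potential energies, U = Σ_{i<j} kqᵢqⱼ/rᵢⱼ.
Pair separations: r₁₂ = 1.77 m.
U = (4.29×10⁻⁸) = 4.29×10⁻⁸ J.

4.29×10⁻⁸ J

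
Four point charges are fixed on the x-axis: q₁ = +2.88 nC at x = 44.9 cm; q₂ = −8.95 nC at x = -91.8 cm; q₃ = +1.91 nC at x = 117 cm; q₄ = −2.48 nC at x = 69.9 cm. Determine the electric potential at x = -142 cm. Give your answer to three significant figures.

Electric potential is a scalar, so the contributions from each charge add algebraically: V = Σ kqᵢ/rᵢ.
Distances from the field point to each charge: r₁ = 1.87 m, r₂ = 0.502 m, r₃ = 2.59 m, r₄ = 2.12 m.
V = k[(2.88×10⁻⁹)/(1.87) + (-8.95×10⁻⁹)/(0.502) + (1.91×10⁻⁹)/(2.59) + (-2.48×10⁻⁹)/(2.12)] = -150 V.

-150 V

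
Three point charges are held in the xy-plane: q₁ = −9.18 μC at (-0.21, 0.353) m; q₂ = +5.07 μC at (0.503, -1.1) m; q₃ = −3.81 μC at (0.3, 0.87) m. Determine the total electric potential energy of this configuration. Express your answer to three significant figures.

0.0868 J

The work to assemble the configuration equals its total potential energy, U = Σ kqᵢqⱼ/rᵢⱼ over all pairs.
Pair separations: r₁₂ = 1.62 m, r₁₃ = 0.726 m, r₂₃ = 1.98 m.
U = (-0.259) + (0.433) + (-0.0877) = 0.0868 J.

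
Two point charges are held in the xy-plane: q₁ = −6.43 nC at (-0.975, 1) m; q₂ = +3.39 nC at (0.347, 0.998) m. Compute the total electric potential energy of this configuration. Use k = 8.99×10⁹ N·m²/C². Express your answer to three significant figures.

-1.48×10⁻⁷ J

The assembly work is the sum of pairwise potential energies, U = Σ_{i<j} kqᵢqⱼ/rᵢⱼ.
Pair separations: r₁₂ = 1.32 m.
U = (-1.48×10⁻⁷) = -1.48×10⁻⁷ J.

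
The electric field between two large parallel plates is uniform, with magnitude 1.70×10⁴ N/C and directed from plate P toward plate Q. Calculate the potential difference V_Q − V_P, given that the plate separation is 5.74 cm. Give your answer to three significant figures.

In a uniform field, potential decreases in the direction of E: ΔV = −E·d for a displacement d parallel to E.
Going from P to Q is a displacement of 5.74 cm along the field, so V_Q − V_P = −Ed = -976 V.

-976 V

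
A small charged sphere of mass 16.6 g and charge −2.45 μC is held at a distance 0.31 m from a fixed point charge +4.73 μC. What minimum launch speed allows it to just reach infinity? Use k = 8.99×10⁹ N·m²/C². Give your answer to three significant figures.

To just escape, total mechanical energy must reach zero at infinity: ½mv²_min + U = 0, so ½mv²_min = −U = |kQq|/r.
|U| = |kQq|/r = (8.99×10⁹ N·m²/C²)(4.73×10⁻⁶)(2.45×10⁻⁶)/(0.310) = 0.336 J.
v_min = √(2|U|/m) = √(2·0.336/0.0166) = 6.36 m/s.

6.36 m/s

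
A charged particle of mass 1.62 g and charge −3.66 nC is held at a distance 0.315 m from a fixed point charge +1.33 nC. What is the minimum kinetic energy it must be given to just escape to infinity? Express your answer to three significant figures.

To just escape, total mechanical energy must reach zero at infinity: ½mv²_min + U = 0, so ½mv²_min = −U = |kQq|/r.
|U| = |kQq|/r = (8.99×10⁹ N·m²/C²)(1.33×10⁻⁹)(3.66×10⁻⁹)/(0.315) = 1.39×10⁻⁷ J.

1.39×10⁻⁷ J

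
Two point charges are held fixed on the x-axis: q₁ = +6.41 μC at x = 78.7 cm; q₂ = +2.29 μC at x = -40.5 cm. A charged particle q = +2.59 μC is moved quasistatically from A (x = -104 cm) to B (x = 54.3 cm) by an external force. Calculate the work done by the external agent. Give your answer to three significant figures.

For quasistatic motion the external work equals the change in potential energy: W_ext = qΔV = q(V_B − V_A).
At A: distances to the source charges are 1.83 m, 0.635 m; V_A = Σ kqᵢ/rᵢ = 6.40×10⁴ V.
At B: distances to the source charges are 0.244 m, 0.948 m; V_B = Σ kqᵢ/rᵢ = 2.58×10⁵ V.
ΔV = V_B − V_A = 1.94×10⁵ V.
W_ext = qΔV = (2.59×10⁻⁶ C)(1.94×10⁵ V) = 0.502 J.

0.502 J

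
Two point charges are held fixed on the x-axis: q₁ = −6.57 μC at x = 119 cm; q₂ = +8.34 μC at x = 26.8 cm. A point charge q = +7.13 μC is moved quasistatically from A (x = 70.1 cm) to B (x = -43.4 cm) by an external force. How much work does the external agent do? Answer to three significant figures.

For quasistatic motion the external work equals the change in potential energy: W_ext = qΔV = q(V_B − V_A).
At A: distances to the source charges are 0.489 m, 0.433 m; V_A = Σ kqᵢ/rᵢ = 5.24×10⁴ V.
At B: distances to the source charges are 1.62 m, 0.702 m; V_B = Σ kqᵢ/rᵢ = 7.04×10⁴ V.
ΔV = V_B − V_A = 1.81×10⁴ V.
W_ext = qΔV = (7.13×10⁻⁶ C)(1.81×10⁴ V) = 0.129 J.

0.129 J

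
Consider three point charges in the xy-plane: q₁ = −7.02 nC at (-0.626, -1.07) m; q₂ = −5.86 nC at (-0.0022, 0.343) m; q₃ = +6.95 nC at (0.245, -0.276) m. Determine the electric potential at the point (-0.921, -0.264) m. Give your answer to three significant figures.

-67.8 V

Electric potential is a scalar, so the contributions from each charge add algebraically: V = Σ kqᵢ/rᵢ.
Distances from the field point to each charge: r₁ = 0.858 m, r₂ = 1.10 m, r₃ = 1.17 m.
V = k[(-7.02×10⁻⁹)/(0.858) + (-5.86×10⁻⁹)/(1.10) + (6.95×10⁻⁹)/(1.17)] = -67.8 V.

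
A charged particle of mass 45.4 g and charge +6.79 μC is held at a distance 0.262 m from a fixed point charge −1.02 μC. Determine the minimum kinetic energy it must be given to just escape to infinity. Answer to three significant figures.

To just escape, total mechanical energy must reach zero at infinity: ½mv²_min + U = 0, so ½mv²_min = −U = |kQq|/r.
|U| = |kQq|/r = (8.99×10⁹ N·m²/C²)(1.02×10⁻⁶)(6.79×10⁻⁶)/(0.262) = 0.238 J.

0.238 J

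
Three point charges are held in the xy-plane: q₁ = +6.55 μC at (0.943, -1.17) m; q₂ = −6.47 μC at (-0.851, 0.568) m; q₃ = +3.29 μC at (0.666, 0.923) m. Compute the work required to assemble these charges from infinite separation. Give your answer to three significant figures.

The assembly work is the sum of pairwise potential energies, U = Σ_{i<j} kqᵢqⱼ/rᵢⱼ.
Pair separations: r₁₂ = 2.50 m, r₁₃ = 2.11 m, r₂₃ = 1.56 m.
U = (-0.153) + (0.0918) + (-0.123) = -0.184 J.

-0.184 J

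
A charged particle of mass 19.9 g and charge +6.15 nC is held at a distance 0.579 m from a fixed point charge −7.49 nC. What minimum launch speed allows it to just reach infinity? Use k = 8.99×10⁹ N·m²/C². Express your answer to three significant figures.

8.48×10⁻³ m/s

To just escape, total mechanical energy must reach zero at infinity: ½mv²_min + U = 0, so ½mv²_min = −U = |kQq|/r.
|U| = |kQq|/r = (8.99×10⁹ N·m²/C²)(7.49×10⁻⁹)(6.15×10⁻⁹)/(0.579) = 7.15×10⁻⁷ J.
v_min = √(2|U|/m) = √(2·7.15×10⁻⁷/0.0199) = 8.48×10⁻³ m/s.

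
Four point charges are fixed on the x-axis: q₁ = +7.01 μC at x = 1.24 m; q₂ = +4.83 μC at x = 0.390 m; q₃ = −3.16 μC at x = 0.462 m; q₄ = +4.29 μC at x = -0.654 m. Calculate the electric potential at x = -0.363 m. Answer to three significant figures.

1.95×10⁵ V

The total potential is the scalar sum of each charge's contribution, V = Σ kqᵢ/rᵢ.
Distances from the field point to each charge: r₁ = 1.60 m, r₂ = 0.753 m, r₃ = 0.825 m, r₄ = 0.291 m.
V = k[(7.01×10⁻⁶)/(1.60) + (4.83×10⁻⁶)/(0.753) + (-3.16×10⁻⁶)/(0.825) + (4.29×10⁻⁶)/(0.291)] = 1.95×10⁵ V.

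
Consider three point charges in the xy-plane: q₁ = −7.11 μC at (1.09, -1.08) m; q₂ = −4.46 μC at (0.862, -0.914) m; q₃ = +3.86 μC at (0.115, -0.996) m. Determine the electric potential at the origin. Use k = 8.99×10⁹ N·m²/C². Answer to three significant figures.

-3.90×10⁴ V

Electric potential is a scalar, so the contributions from each charge add algebraically: V = Σ kqᵢ/rᵢ.
Distances from the field point to each charge: r₁ = 1.53 m, r₂ = 1.26 m, r₃ = 1.00 m.
V = k[(-7.11×10⁻⁶)/(1.53) + (-4.46×10⁻⁶)/(1.26) + (3.86×10⁻⁶)/(1.00)] = -3.90×10⁴ V.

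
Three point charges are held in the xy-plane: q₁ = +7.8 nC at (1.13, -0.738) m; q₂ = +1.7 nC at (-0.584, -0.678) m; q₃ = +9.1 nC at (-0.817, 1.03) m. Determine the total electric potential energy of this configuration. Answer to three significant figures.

3.93×10⁻⁷ J

The assembly work is the sum of pairwise potential energies, U = Σ_{i<j} kqᵢqⱼ/rᵢⱼ.
Pair separations: r₁₂ = 1.72 m, r₁₃ = 2.63 m, r₂₃ = 1.72 m.
U = (6.95×10⁻⁸) + (2.43×10⁻⁷) + (8.07×10⁻⁸) = 3.93×10⁻⁷ J.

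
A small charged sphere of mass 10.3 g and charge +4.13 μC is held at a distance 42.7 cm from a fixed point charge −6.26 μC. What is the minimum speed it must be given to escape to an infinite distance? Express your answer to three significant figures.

10.3 m/s

To just escape, total mechanical energy must reach zero at infinity: ½mv²_min + U = 0, so ½mv²_min = −U = |kQq|/r.
|U| = |kQq|/r = (8.99×10⁹ N·m²/C²)(6.26×10⁻⁶)(4.13×10⁻⁶)/(0.427) = 0.544 J.
v_min = √(2|U|/m) = √(2·0.544/0.0103) = 10.3 m/s.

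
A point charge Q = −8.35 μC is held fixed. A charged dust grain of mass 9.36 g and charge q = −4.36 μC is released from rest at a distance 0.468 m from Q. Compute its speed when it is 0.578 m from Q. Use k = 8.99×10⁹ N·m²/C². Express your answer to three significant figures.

5.33 m/s

Only the electrostatic force acts, so mechanical energy is conserved: ½mv² = U₁ − U₂ = kQq(1/r₁ − 1/r₂).
U₁ − U₂ = (8.99×10⁹ N·m²/C²)(-8.35×10⁻⁶ C)(-4.36×10⁻⁶ C)(1/0.468 − 1/0.578) = 0.133 J.
v = √(2·0.133/9.36×10⁻³) = 5.33 m/s.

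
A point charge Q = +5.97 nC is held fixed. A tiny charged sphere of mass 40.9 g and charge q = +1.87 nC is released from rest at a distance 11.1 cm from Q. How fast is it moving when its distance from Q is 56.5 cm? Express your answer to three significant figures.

Only the electrostatic force acts, so mechanical energy is conserved: ½mv² = U₁ − U₂ = kQq(1/r₁ − 1/r₂).
U₁ − U₂ = (8.99×10⁹ N·m²/C²)(5.97×10⁻⁹ C)(1.87×10⁻⁹ C)(1/0.111 − 1/0.565) = 7.27×10⁻⁷ J.
v = √(2·7.27×10⁻⁷/0.0409) = 5.96×10⁻³ m/s.

5.96×10⁻³ m/s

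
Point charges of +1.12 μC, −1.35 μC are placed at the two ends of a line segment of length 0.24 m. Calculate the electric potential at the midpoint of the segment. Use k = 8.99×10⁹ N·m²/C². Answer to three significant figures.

-1.72×10⁴ V

The total potential is the scalar sum of each charge's contribution, V = Σ kqᵢ/rᵢ.
Each charge is 0.120 m from the midpoint.
V = k[(1.12×10⁻⁶)/(0.120) + (-1.35×10⁻⁶)/(0.120)] = -1.72×10⁴ V.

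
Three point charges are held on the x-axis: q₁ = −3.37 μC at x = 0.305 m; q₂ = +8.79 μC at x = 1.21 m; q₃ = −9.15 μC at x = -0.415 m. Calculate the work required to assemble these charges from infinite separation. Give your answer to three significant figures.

The work to assemble the configuration equals its total potential energy, U = Σ kqᵢqⱼ/rᵢⱼ over all pairs.
Pair separations: r₁₂ = 0.905 m, r₁₃ = 0.720 m, r₂₃ = 1.62 m.
U = (-0.294) + (0.385) + (-0.445) = -0.354 J.

-0.354 J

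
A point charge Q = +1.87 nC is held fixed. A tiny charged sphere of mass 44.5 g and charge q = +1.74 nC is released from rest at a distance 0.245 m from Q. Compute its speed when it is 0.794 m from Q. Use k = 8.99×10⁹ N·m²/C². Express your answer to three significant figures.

Only the electrostatic force acts, so mechanical energy is conserved: ½mv² = U₁ − U₂ = kQq(1/r₁ − 1/r₂).
U₁ − U₂ = (8.99×10⁹ N·m²/C²)(1.87×10⁻⁹ C)(1.74×10⁻⁹ C)(1/0.245 − 1/0.794) = 8.26×10⁻⁸ J.
v = √(2·8.26×10⁻⁸/0.0445) = 1.93×10⁻³ m/s.

1.93×10⁻³ m/s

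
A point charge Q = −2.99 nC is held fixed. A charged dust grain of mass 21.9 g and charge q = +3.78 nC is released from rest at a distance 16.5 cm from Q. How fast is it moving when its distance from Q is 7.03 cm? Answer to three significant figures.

Only the electrostatic force acts, so mechanical energy is conserved: ½mv² = U₁ − U₂ = kQq(1/r₁ − 1/r₂).
U₁ − U₂ = (8.99×10⁹ N·m²/C²)(-2.99×10⁻⁹ C)(3.78×10⁻⁹ C)(1/0.165 − 1/0.0703) = 8.30×10⁻⁷ J.
v = √(2·8.30×10⁻⁷/0.0219) = 8.70×10⁻³ m/s.

8.70×10⁻³ m/s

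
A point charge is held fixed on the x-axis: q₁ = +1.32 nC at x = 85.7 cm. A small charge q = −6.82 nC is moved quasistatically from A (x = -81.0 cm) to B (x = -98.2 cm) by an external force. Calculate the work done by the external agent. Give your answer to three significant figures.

4.54×10⁻⁹ J

For quasistatic motion the external work equals the change in potential energy: W_ext = qΔV = q(V_B − V_A).
At A: distance to the source charge is 1.67 m; V_A = kq₁/r = 7.12 V.
At B: distance to the source charge is 1.84 m; V_B = kq₁/r = 6.45 V.
ΔV = V_B − V_A = -0.666 V.
W_ext = qΔV = (-6.82×10⁻⁹ C)(-0.666 V) = 4.54×10⁻⁹ J.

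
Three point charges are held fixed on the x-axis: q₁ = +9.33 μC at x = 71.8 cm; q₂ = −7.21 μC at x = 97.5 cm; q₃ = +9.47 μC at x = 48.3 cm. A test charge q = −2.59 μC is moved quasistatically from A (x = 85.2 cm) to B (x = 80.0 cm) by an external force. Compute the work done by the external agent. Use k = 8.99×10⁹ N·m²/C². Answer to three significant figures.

-1.53 J

For quasistatic motion the external work equals the change in potential energy: W_ext = qΔV = q(V_B − V_A).
At A: distances to the source charges are 0.134 m, 0.123 m, 0.369 m; V_A = Σ kqᵢ/rᵢ = 3.30×10⁵ V.
At B: distances to the source charges are 0.0820 m, 0.175 m, 0.317 m; V_B = Σ kqᵢ/rᵢ = 9.21×10⁵ V.
ΔV = V_B − V_A = 5.91×10⁵ V.
W_ext = qΔV = (-2.59×10⁻⁶ C)(5.91×10⁵ V) = -1.53 J.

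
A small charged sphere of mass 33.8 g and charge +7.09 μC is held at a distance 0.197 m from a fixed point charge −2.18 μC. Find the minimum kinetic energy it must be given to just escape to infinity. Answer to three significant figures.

0.705 J

To just escape, total mechanical energy must reach zero at infinity: ½mv²_min + U = 0, so ½mv²_min = −U = |kQq|/r.
|U| = |kQq|/r = (8.99×10⁹ N·m²/C²)(2.18×10⁻⁶)(7.09×10⁻⁶)/(0.197) = 0.705 J.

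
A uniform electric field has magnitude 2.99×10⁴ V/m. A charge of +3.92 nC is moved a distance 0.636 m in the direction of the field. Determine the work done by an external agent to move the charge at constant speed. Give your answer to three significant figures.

-7.45×10⁻⁵ J

The potential change for a displacement 0.636 m in the direction of the field is ΔV = −Ed = -1.90×10⁴ V.
W_ext = qΔV = -7.45×10⁻⁵ J.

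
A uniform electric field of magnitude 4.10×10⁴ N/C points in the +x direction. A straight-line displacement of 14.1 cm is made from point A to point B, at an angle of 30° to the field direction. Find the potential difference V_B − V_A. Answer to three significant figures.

-5010 V

Only the component of displacement along E changes the potential: ΔV = −E·d·cosθ.
ΔV = −(4.10×10⁴ V/m)(0.141 m)cos30° = -5010 V.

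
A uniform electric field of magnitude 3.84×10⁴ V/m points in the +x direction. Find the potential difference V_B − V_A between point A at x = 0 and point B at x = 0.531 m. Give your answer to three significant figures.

In a uniform field, potential decreases in the direction of E: V_B − V_A = −E·Δx.
V_B − V_A = −(3.84×10⁴ V/m)(0.531 m) = -2.04×10⁴ V.

-2.04×10⁴ V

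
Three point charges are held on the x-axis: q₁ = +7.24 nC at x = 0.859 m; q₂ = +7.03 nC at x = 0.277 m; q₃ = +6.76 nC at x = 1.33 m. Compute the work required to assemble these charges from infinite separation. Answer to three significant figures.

2.13×10⁻⁶ J

The assembly work is the sum of pairwise potential energies, U = Σ_{i<j} kqᵢqⱼ/rᵢⱼ.
Pair separations: r₁₂ = 0.582 m, r₁₃ = 0.471 m, r₂₃ = 1.05 m.
U = (7.86×10⁻⁷) + (9.34×10⁻⁷) + (4.06×10⁻⁷) = 2.13×10⁻⁶ J.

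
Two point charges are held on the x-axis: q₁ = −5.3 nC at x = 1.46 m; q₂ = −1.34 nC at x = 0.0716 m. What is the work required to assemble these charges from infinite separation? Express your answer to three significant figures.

4.60×10⁻⁸ J

The assembly work is the sum of pairwise potential energies, U = Σ_{i<j} kqᵢqⱼ/rᵢⱼ.
Pair separations: r₁₂ = 1.39 m.
U = (4.60×10⁻⁸) = 4.60×10⁻⁸ J.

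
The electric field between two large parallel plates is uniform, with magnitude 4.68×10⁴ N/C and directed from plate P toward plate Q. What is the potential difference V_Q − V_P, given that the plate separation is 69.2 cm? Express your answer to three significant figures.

-3.24×10⁴ V

In a uniform field, potential decreases in the direction of E: ΔV = −E·d for a displacement d parallel to E.
Going from P to Q is a displacement of 69.2 cm along the field, so V_Q − V_P = −Ed = -3.24×10⁴ V.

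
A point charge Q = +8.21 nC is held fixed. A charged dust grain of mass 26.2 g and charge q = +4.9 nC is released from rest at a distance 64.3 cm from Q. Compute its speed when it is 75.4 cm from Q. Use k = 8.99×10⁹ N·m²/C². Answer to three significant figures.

Only the electrostatic force acts, so mechanical energy is conserved: ½mv² = U₁ − U₂ = kQq(1/r₁ − 1/r₂).
U₁ − U₂ = (8.99×10⁹ N·m²/C²)(8.21×10⁻⁹ C)(4.90×10⁻⁹ C)(1/0.643 − 1/0.754) = 8.28×10⁻⁸ J.
v = √(2·8.28×10⁻⁸/0.0262) = 2.51×10⁻³ m/s.

2.51×10⁻³ m/s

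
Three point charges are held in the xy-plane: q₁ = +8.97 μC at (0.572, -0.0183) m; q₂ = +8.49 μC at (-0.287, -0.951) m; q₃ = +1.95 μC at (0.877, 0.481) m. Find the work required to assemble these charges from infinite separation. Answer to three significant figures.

The assembly work is the sum of pairwise potential energies, U = Σ_{i<j} kqᵢqⱼ/rᵢⱼ.
Pair separations: r₁₂ = 1.27 m, r₁₃ = 0.585 m, r₂₃ = 1.85 m.
U = (0.540) + (0.269) + (0.0807) = 0.889 J.

0.889 J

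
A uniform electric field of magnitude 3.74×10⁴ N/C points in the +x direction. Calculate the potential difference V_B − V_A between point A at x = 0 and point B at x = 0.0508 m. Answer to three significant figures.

-1900 V

In a uniform field, potential decreases in the direction of E: V_B − V_A = −E·Δx.
V_B − V_A = −(3.74×10⁴ V/m)(0.0508 m) = -1900 V.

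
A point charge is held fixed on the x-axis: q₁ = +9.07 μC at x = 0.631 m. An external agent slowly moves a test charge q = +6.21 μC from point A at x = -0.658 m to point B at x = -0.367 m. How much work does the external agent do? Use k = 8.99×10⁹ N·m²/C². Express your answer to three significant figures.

For quasistatic motion the external work equals the change in potential energy: W_ext = qΔV = q(V_B − V_A).
At A: distance to the source charge is 1.29 m; V_A = kq₁/r = 6.33×10⁴ V.
At B: distance to the source charge is 0.998 m; V_B = kq₁/r = 8.17×10⁴ V.
ΔV = V_B − V_A = 1.84×10⁴ V.
W_ext = qΔV = (6.21×10⁻⁶ C)(1.84×10⁴ V) = 0.115 J.

0.115 J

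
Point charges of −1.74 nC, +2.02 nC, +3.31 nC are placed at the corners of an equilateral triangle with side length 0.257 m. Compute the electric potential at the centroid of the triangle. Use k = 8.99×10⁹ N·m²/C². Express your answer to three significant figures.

The total potential is the scalar sum of each charge's contribution, V = Σ kqᵢ/rᵢ.
The distance from each vertex to the centroid is a/√3 = 0.148 m.
V = k[(-1.74×10⁻⁹)/(0.148) + (2.02×10⁻⁹)/(0.148) + (3.31×10⁻⁹)/(0.148)] = 218 V.

218 V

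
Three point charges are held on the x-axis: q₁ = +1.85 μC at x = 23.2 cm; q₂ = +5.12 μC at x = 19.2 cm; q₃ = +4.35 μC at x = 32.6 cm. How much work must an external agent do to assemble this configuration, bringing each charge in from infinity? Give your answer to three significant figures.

4.39 J

The work to assemble the configuration equals its total potential energy, U = Σ kqᵢqⱼ/rᵢⱼ over all pairs.
Pair separations: r₁₂ = 0.0400 m, r₁₃ = 0.0940 m, r₂₃ = 0.134 m.
U = (2.13) + (0.770) + (1.49) = 4.39 J.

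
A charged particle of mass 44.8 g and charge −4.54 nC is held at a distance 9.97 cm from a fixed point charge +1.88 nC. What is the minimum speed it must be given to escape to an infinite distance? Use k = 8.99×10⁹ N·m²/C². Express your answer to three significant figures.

5.86×10⁻³ m/s

To just escape, total mechanical energy must reach zero at infinity: ½mv²_min + U = 0, so ½mv²_min = −U = |kQq|/r.
|U| = |kQq|/r = (8.99×10⁹ N·m²/C²)(1.88×10⁻⁹)(4.54×10⁻⁹)/(0.0997) = 7.70×10⁻⁷ J.
v_min = √(2|U|/m) = √(2·7.70×10⁻⁷/0.0448) = 5.86×10⁻³ m/s.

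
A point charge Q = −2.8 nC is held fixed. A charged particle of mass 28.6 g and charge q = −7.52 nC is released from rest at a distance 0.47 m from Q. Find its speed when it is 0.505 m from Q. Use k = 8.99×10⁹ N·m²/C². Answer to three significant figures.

1.40×10⁻³ m/s

Only the electrostatic force acts, so mechanical energy is conserved: ½mv² = U₁ − U₂ = kQq(1/r₁ − 1/r₂).
U₁ − U₂ = (8.99×10⁹ N·m²/C²)(-2.80×10⁻⁹ C)(-7.52×10⁻⁹ C)(1/0.470 − 1/0.505) = 2.79×10⁻⁸ J.
v = √(2·2.79×10⁻⁸/0.0286) = 1.40×10⁻³ m/s.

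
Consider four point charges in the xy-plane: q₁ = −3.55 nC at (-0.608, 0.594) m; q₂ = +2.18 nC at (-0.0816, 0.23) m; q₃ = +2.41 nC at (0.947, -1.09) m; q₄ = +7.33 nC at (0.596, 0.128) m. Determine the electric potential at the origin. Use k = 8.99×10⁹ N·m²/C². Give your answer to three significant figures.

The total potential is the scalar sum of each charge's contribution, V = Σ kqᵢ/rᵢ.
Distances from the field point to each charge: r₁ = 0.850 m, r₂ = 0.244 m, r₃ = 1.44 m, r₄ = 0.610 m.
V = k[(-3.55×10⁻⁹)/(0.850) + (2.18×10⁻⁹)/(0.244) + (2.41×10⁻⁹)/(1.44) + (7.33×10⁻⁹)/(0.610)] = 166 V.

166 V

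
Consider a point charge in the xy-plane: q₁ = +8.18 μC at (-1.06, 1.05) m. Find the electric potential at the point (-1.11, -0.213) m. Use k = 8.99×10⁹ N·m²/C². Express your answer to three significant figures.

The total potential is the scalar sum of each charge's contribution, V = Σ kqᵢ/rᵢ.
Distances from the field point to each charge: r₁ = 1.26 m.
V = k[(8.18×10⁻⁶)/(1.26)] = 5.82×10⁴ V.

5.82×10⁴ V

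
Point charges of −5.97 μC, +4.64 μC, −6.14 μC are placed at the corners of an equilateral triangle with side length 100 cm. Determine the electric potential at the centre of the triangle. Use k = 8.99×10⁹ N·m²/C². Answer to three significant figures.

-1.16×10⁵ V

Electric potential is a scalar, so the contributions from each charge add algebraically: V = Σ kqᵢ/rᵢ.
The distance from each vertex to the centroid is a/√3 = 0.577 m.
V = k[(-5.97×10⁻⁶)/(0.577) + (4.64×10⁻⁶)/(0.577) + (-6.14×10⁻⁶)/(0.577)] = -1.16×10⁵ V.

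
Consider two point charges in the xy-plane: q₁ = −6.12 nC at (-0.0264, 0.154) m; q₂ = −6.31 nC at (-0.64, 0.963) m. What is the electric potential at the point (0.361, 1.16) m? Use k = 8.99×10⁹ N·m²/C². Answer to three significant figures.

Electric potential is a scalar, so the contributions from each charge add algebraically: V = Σ kqᵢ/rᵢ.
Distances from the field point to each charge: r₁ = 1.08 m, r₂ = 1.02 m.
V = k[(-6.12×10⁻⁹)/(1.08) + (-6.31×10⁻⁹)/(1.02)] = -107 V.

-107 V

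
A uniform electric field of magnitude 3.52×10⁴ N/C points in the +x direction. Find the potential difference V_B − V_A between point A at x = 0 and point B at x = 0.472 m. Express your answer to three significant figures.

-1.66×10⁴ V

In a uniform field, potential decreases in the direction of E: V_B − V_A = −E·Δx.
V_B − V_A = −(3.52×10⁴ V/m)(0.472 m) = -1.66×10⁴ V.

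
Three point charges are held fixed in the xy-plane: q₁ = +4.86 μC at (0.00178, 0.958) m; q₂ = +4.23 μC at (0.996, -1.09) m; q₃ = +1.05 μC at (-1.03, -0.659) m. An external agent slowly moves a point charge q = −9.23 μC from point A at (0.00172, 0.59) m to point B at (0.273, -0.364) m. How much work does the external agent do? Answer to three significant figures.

0.623 J

For quasistatic motion the external work equals the change in potential energy: W_ext = qΔV = q(V_B − V_A).
At A: distances to the source charges are 0.368 m, 1.95 m, 1.62 m; V_A = Σ kqᵢ/rᵢ = 1.44×10⁵ V.
At B: distances to the source charges are 1.35 m, 1.02 m, 1.34 m; V_B = Σ kqᵢ/rᵢ = 7.66×10⁴ V.
ΔV = V_B − V_A = -6.75×10⁴ V.
W_ext = qΔV = (-9.23×10⁻⁶ C)(-6.75×10⁴ V) = 0.623 J.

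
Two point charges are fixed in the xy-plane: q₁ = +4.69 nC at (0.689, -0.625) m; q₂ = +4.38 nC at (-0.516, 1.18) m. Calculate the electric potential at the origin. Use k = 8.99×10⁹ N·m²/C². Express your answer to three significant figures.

Electric potential is a scalar, so the contributions from each charge add algebraically: V = Σ kqᵢ/rᵢ.
Distances from the field point to each charge: r₁ = 0.930 m, r₂ = 1.29 m.
V = k[(4.69×10⁻⁹)/(0.930) + (4.38×10⁻⁹)/(1.29)] = 75.9 V.

75.9 V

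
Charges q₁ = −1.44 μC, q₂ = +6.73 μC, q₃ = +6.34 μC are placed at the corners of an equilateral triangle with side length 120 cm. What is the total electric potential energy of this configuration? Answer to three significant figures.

The work to assemble the configuration equals its total potential energy, U = Σ kqᵢqⱼ/rᵢⱼ over all pairs.
All three pair separations equal the side length, 1.20 m.
U = (-0.0726) + (-0.0684) + (0.320) = 0.179 J.

0.179 J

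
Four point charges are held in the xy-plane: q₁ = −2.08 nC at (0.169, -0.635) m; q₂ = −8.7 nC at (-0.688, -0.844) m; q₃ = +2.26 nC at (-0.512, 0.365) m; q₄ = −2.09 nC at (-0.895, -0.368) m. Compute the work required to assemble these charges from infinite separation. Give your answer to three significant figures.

The work to assemble the configuration equals its total potential energy, U = Σ kqᵢqⱼ/rᵢⱼ over all pairs.
Pair separations: r₁₂ = 0.882 m, r₁₃ = 1.21 m, r₁₄ = 1.10 m, r₂₃ = 1.22 m, r₂₄ = 0.519 m, r₃₄ = 0.827 m.
Summing all 6 pair terms gives U = 3.04×10⁻⁷ J.

3.04×10⁻⁷ J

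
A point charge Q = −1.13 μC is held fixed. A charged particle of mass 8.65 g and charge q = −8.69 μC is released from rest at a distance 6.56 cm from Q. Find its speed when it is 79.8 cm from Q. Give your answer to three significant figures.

16.9 m/s

Only the electrostatic force acts, so mechanical energy is conserved: ½mv² = U₁ − U₂ = kQq(1/r₁ − 1/r₂).
U₁ − U₂ = (8.99×10⁹ N·m²/C²)(-1.13×10⁻⁶ C)(-8.69×10⁻⁶ C)(1/0.0656 − 1/0.798) = 1.24 J.
v = √(2·1.24/8.65×10⁻³) = 16.9 m/s.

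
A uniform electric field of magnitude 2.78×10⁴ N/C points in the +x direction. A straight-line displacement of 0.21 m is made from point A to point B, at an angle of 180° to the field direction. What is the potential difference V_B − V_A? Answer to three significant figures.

5840 V

Only the component of displacement along E changes the potential: ΔV = −E·d·cosθ.
ΔV = −(2.78×10⁴ V/m)(0.210 m)cos180° = 5840 V.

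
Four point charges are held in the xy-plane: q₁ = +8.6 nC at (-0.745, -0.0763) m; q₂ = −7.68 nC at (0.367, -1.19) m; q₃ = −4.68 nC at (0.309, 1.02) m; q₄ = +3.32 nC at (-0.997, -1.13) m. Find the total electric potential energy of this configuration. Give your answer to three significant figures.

The work to assemble the configuration equals its total potential energy, U = Σ kqᵢqⱼ/rᵢⱼ over all pairs.
Pair separations: r₁₂ = 1.57 m, r₁₃ = 1.52 m, r₁₄ = 1.08 m, r₂₃ = 2.21 m, r₂₄ = 1.37 m, r₃₄ = 2.52 m.
Summing all 6 pair terms gives U = -4.56×10⁻⁷ J.

-4.56×10⁻⁷ J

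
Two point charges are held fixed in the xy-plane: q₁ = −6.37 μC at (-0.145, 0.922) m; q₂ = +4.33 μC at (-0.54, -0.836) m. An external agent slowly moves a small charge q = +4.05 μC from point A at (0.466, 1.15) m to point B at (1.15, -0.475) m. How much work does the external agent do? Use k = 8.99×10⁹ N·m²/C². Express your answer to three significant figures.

0.254 J

For quasistatic motion the external work equals the change in potential energy: W_ext = qΔV = q(V_B − V_A).
At A: distances to the source charges are 0.652 m, 2.23 m; V_A = Σ kqᵢ/rᵢ = -7.03×10⁴ V.
At B: distances to the source charges are 1.90 m, 1.73 m; V_B = Σ kqᵢ/rᵢ = -7540 V.
ΔV = V_B − V_A = 6.28×10⁴ V.
W_ext = qΔV = (4.05×10⁻⁶ C)(6.28×10⁴ V) = 0.254 J.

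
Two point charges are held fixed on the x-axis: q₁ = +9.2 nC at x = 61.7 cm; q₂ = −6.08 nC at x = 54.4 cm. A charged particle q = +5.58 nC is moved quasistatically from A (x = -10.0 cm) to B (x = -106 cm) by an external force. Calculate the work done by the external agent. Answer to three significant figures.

-8.50×10⁻⁸ J

For quasistatic motion the external work equals the change in potential energy: W_ext = qΔV = q(V_B − V_A).
At A: distances to the source charges are 0.717 m, 0.644 m; V_A = Σ kqᵢ/rᵢ = 30.5 V.
At B: distances to the source charges are 1.68 m, 1.60 m; V_B = Σ kqᵢ/rᵢ = 15.2 V.
ΔV = V_B − V_A = -15.2 V.
W_ext = qΔV = (5.58×10⁻⁹ C)(-15.2 V) = -8.50×10⁻⁸ J.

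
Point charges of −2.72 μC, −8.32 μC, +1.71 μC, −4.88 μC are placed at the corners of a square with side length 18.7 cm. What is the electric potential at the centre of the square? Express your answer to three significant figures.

Electric potential is a scalar, so the contributions from each charge add algebraically: V = Σ kqᵢ/rᵢ.
The distance from each corner to the centre is a√2/2 = 0.132 m.
V = k[(-2.72×10⁻⁶)/(0.132) + (-8.32×10⁻⁶)/(0.132) + (1.71×10⁻⁶)/(0.132) + (-4.88×10⁻⁶)/(0.132)] = -9.66×10⁵ V.

-9.66×10⁵ V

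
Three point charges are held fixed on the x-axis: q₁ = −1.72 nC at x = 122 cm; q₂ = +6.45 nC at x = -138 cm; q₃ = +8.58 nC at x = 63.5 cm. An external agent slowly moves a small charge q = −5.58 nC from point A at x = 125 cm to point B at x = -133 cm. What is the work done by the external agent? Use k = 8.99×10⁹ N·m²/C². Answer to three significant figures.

-8.71×10⁻⁶ J

For quasistatic motion the external work equals the change in potential energy: W_ext = qΔV = q(V_B − V_A).
At A: distances to the source charges are 0.0300 m, 2.63 m, 0.615 m; V_A = Σ kqᵢ/rᵢ = -368 V.
At B: distances to the source charges are 2.55 m, 0.0500 m, 1.97 m; V_B = Σ kqᵢ/rᵢ = 1190 V.
ΔV = V_B − V_A = 1560 V.
W_ext = qΔV = (-5.58×10⁻⁹ C)(1560 V) = -8.71×10⁻⁶ J.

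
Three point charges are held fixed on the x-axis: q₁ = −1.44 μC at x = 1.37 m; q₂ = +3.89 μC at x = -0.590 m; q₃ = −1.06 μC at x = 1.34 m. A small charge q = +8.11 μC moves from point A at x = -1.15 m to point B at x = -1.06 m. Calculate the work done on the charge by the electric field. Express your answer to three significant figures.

The work done by the electric force is W_field = −ΔU = −q(V_B − V_A) = q(V_A − V_B).
At A: distances to the source charges are 2.52 m, 0.560 m, 2.49 m; V_A = Σ kqᵢ/rᵢ = 5.35×10⁴ V.
At B: distances to the source charges are 2.43 m, 0.470 m, 2.40 m; V_B = Σ kqᵢ/rᵢ = 6.51×10⁴ V.
ΔV = V_B − V_A = 1.16×10⁴ V.
W_field = −qΔV = −(8.11×10⁻⁶ C)(1.16×10⁴ V) = -0.0943 J.

-0.0943 J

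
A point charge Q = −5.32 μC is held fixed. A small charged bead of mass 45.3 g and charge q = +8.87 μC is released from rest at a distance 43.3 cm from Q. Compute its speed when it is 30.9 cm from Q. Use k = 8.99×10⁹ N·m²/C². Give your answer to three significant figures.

4.17 m/s

Only the electrostatic force acts, so mechanical energy is conserved: ½mv² = U₁ − U₂ = kQq(1/r₁ − 1/r₂).
U₁ − U₂ = (8.99×10⁹ N·m²/C²)(-5.32×10⁻⁶ C)(8.87×10⁻⁶ C)(1/0.433 − 1/0.309) = 0.393 J.
v = √(2·0.393/0.0453) = 4.17 m/s.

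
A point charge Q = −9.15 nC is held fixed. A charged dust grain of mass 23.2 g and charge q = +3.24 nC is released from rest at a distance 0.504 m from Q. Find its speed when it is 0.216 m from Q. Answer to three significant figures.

Only the electrostatic force acts, so mechanical energy is conserved: ½mv² = U₁ − U₂ = kQq(1/r₁ − 1/r₂).
U₁ − U₂ = (8.99×10⁹ N·m²/C²)(-9.15×10⁻⁹ C)(3.24×10⁻⁹ C)(1/0.504 − 1/0.216) = 7.05×10⁻⁷ J.
v = √(2·7.05×10⁻⁷/0.0232) = 7.80×10⁻³ m/s.

7.80×10⁻³ m/s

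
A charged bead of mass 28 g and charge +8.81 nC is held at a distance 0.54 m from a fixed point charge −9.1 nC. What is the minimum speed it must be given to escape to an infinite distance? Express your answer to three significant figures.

9.76×10⁻³ m/s

To just escape, total mechanical energy must reach zero at infinity: ½mv²_min + U = 0, so ½mv²_min = −U = |kQq|/r.
|U| = |kQq|/r = (8.99×10⁹ N·m²/C²)(9.10×10⁻⁹)(8.81×10⁻⁹)/(0.540) = 1.33×10⁻⁶ J.
v_min = √(2|U|/m) = √(2·1.33×10⁻⁶/0.0280) = 9.76×10⁻³ m/s.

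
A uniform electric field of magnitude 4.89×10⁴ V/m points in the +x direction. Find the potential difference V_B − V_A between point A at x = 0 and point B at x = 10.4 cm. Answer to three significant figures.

-5090 V

In a uniform field, potential decreases in the direction of E: V_B − V_A = −E·Δx.
V_B − V_A = −(4.89×10⁴ V/m)(0.104 m) = -5090 V.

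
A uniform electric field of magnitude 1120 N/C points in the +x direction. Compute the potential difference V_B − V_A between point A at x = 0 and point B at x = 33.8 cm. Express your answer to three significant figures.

In a uniform field, potential decreases in the direction of E: V_B − V_A = −E·Δx.
V_B − V_A = −(1120 V/m)(0.338 m) = -379 V.

-379 V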